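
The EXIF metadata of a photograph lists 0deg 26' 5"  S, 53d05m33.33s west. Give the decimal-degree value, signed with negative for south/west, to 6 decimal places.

-0.434722, -53.092592

Latitude: 0° + 26/60 + 5/3600 = 0 + 0.433333 + 0.001389 = 0.4347222
hemisphere S, so the sign is −
Lon: 53 + 5/60 + 33.33/3600 = 53.0925917
hemisphere W, so the sign is −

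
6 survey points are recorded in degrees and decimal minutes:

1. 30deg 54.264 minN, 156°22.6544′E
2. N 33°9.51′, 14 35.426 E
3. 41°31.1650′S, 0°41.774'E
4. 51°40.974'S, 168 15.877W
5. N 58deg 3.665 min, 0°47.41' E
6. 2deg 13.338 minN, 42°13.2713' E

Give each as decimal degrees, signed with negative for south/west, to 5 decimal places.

Point 1:
  Lat: 30 + 54.264/60 = 30.904400
  N → positive
  λ: 22.6544′ = 0.377573°; total 156.377573
  E ⇒ keep positive
Point 2:
  Lat: 33 + 9.51/60 = 33.158500
  N ⇒ keep positive
  Longitude: 35.426′ = 0.590433°; total 14.590433
  E → positive
Point 3:
  φ: 41 + 31.165/60 = 41.519417
  S ⇒ negate
  Longitude: 41.774′ = 0.696233°; total 0.696233
  E → positive
Point 4:
  φ: 40.974′ = 0.682900°; total 51.682900
  hemisphere S, so the sign is −
  Longitude: 168 + 15.877/60 = 168.264617
  hemisphere W, so the sign is −
Point 5:
  Latitude: 58 + 3.665/60 = 58.061083
  N ⇒ keep positive
  λ: 0 + 47.41/60 = 0.790167
  E → positive
Point 6:
  φ: 13.338′ = 0.222300°; total 2.222300
  N ⇒ keep positive
  Longitude: 42 + 13.2713/60 = 42.221188
  E → positive

1. 30.90440, 156.37757
2. 33.15850, 14.59043
3. -41.51942, 0.69623
4. -51.68290, -168.26462
5. 58.06108, 0.79017
6. 2.22230, 42.22119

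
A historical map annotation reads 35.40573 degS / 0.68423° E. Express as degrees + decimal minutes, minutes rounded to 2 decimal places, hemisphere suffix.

φ: minutes = (35.405730 − 35) × 60 = 24.3438
Lon: 0° + 0.684230 × 60 = 0° 41.0538′

35° 24.34′ S, 0° 41.05′ E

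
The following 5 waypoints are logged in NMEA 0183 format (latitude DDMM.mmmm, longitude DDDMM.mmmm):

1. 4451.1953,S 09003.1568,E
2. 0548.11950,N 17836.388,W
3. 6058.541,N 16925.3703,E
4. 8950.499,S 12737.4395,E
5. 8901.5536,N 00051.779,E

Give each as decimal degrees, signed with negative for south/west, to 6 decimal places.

1. -44.853255, 90.052613
2. 5.801992, -178.606467
3. 60.975683, 169.422838
4. -89.841650, 127.623992
5. 89.025893, 0.862983

Point 1:
  Latitude: degrees = first 2 digits = 44, minutes = 51.1953; 44 + 51.1953/60 = 44.8532550
  S → negative
  Longitude: degrees = first 3 digits = 90, minutes = 3.1568; 90 + 3.1568/60 = 90.0526133
  E ⇒ keep positive
Point 2:
  Lat: degrees = first 2 digits = 5, minutes = 48.1195; 5 + 48.1195/60 = 5.8019917
  N ⇒ keep positive
  λ: split at 3 digits → 178° and 36.388′; 178 + 36.388/60 = 178.6064667
  W ⇒ negate
Point 3:
  Latitude: degrees = first 2 digits = 60, minutes = 58.541; 60 + 58.541/60 = 60.9756833
  N ⇒ keep positive
  Longitude: split at 3 digits → 169° and 25.3703′; 169 + 25.3703/60 = 169.4228383
  E ⇒ keep positive
Point 4:
  Latitude: split at 2 digits → 89° and 50.499′; 89 + 50.499/60 = 89.8416500
  S ⇒ negate
  Lon: split at 3 digits → 127° and 37.4395′; 127 + 37.4395/60 = 127.6239917
  E ⇒ keep positive
Point 5:
  Latitude: degrees = first 2 digits = 89, minutes = 1.5536; 89 + 1.5536/60 = 89.0258933
  N ⇒ keep positive
  Lon: degrees = first 3 digits = 0, minutes = 51.779; 0 + 51.779/60 = 0.8629833
  E ⇒ keep positive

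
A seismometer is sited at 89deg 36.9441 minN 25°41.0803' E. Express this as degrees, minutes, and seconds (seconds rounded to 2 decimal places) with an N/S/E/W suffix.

Latitude: fractional minutes 0.94410 × 60 = 56.6460″
Longitude: 41.08030′ → 41′ and 0.08030 × 60 = 4.8180″

89°36′56.65″ N, 25°41′4.82″ E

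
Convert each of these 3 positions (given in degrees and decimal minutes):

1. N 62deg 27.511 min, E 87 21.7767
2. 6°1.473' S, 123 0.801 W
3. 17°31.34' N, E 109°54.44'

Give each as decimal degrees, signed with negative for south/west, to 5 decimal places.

Point 1:
  Lat: 62 + 27.511/60 = 62.458517
  N ⇒ keep positive
  λ: 21.7767′ = 0.362945°; total 87.362945
  E ⇒ keep positive
Point 2:
  Latitude: 6 + 1.473/60 = 6.024550
  hemisphere S, so the sign is −
  Lon: 123 + 0.801/60 = 123.013350
  hemisphere W, so the sign is −
Point 3:
  φ: 31.34′ = 0.522333°; total 17.522333
  N ⇒ keep positive
  Longitude: 109 + 54.44/60 = 109.907333
  E → positive

1. 62.45852, 87.36295
2. -6.02455, -123.01335
3. 17.52233, 109.90733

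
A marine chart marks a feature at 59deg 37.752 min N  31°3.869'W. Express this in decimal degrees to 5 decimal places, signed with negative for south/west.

59.62920, -31.06448

φ: 37.752′ = 0.629200°; total 59.629200
N ⇒ keep positive
Lon: 3.869′ = 0.064483°; total 31.064483
W ⇒ negate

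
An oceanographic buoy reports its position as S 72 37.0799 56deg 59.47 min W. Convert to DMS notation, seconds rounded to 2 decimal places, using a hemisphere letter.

72°37′4.79″ S, 56°59′28.20″ W

Latitude: 37.07990′ → 37′ and 0.07990 × 60 = 4.7940″
Lon: fractional minutes 0.47000 × 60 = 28.2000″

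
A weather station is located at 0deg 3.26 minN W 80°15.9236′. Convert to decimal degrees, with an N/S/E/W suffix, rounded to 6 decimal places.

0.054333° N, 80.265393° W

φ: 3.26′ = 0.054333°; total 0.0543333
Lon: 80 + 15.9236/60 = 80.2653933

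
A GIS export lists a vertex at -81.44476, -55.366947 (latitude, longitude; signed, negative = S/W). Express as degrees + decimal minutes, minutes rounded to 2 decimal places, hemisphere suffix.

81° 26.69′ S, 55° 22.02′ W

Latitude is negative → S; |value| = 81.444760
Lat: minutes = (81.444760 − 81) × 60 = 26.6856
Longitude is negative → W; |value| = 55.366947
Lon: 55° + 0.366947 × 60 = 55° 22.0168′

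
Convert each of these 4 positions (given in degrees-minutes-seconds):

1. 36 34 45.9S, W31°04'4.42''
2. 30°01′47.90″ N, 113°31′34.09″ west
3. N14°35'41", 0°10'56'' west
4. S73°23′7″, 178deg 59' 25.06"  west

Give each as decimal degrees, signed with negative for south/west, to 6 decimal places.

1. -36.579417, -31.067894
2. 30.029972, -113.526136
3. 14.594722, -0.182222
4. -73.385278, -178.990294

Point 1:
  Latitude: 34′ + 45.9″ = 34.76500′; 36 + 34.76500/60 = 36.5794167
  S → negative
  λ: 31° + 4/60 + 4.42/3600 = 31 + 0.066667 + 0.001228 = 31.0678944
  W → negative
Point 2:
  Latitude: 1′ + 47.9″ = 1.79833′; 30 + 1.79833/60 = 30.0299722
  N → positive
  λ: 31′ + 34.09″ = 31.56817′; 113 + 31.56817/60 = 113.5261361
  W → negative
Point 3:
  φ: 14 + 35/60 + 41/3600 = 14.5947222
  N → positive
  λ: 10′ + 56″ = 10.93333′; 0 + 10.93333/60 = 0.1822222
  W → negative
Point 4:
  Latitude: 23′ + 7″ = 23.11667′; 73 + 23.11667/60 = 73.3852778
  S ⇒ negate
  λ: 59′ + 25.06″ = 59.41767′; 178 + 59.41767/60 = 178.9902944
  W ⇒ negate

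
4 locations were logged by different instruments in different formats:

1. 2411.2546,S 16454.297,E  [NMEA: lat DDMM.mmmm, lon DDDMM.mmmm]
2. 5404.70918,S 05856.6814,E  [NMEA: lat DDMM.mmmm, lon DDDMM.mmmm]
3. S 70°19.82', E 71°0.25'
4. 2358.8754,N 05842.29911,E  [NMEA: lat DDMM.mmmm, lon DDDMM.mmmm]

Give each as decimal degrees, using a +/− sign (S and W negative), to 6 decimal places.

Point 1:
  Lat: degrees = first 2 digits = 24, minutes = 11.2546; 24 + 11.2546/60 = 24.1875767
  S ⇒ negate
  λ: split at 3 digits → 164° and 54.297′; 164 + 54.297/60 = 164.9049500
  E → positive
Point 2:
  Lat: degrees = first 2 digits = 54, minutes = 4.70918; 54 + 4.70918/60 = 54.0784863
  S ⇒ negate
  Longitude: split at 3 digits → 058° and 56.6814′; 58 + 56.6814/60 = 58.9446900
  E → positive
Point 3:
  φ: 19.82′ = 0.330333°; total 70.3303333
  S ⇒ negate
  Longitude: 71 + 0.25/60 = 71.0041667
  E → positive
Point 4:
  Latitude: degrees = first 2 digits = 23, minutes = 58.8754; 23 + 58.8754/60 = 23.9812567
  N ⇒ keep positive
  λ: degrees = first 3 digits = 58, minutes = 42.29911; 58 + 42.29911/60 = 58.7049852
  E → positive

1. -24.187577, 164.904950
2. -54.078486, 58.944690
3. -70.330333, 71.004167
4. 23.981257, 58.704985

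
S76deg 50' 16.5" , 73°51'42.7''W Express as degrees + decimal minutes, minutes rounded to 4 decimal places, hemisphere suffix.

76° 50.2750′ S, 73° 51.7117′ W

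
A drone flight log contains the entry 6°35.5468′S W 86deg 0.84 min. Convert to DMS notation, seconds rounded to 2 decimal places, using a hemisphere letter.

6°35′32.81″ S, 86°00′50.40″ W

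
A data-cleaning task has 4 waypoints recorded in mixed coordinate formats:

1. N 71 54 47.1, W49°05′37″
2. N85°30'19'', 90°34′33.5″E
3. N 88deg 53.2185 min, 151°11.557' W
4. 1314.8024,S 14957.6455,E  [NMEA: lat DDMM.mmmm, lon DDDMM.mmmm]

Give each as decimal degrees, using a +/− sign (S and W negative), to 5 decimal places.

1. 71.91308, -49.09361
2. 85.50528, 90.57597
3. 88.88698, -151.19262
4. -13.24671, 149.96076

Point 1:
  Lat: 71 + 54/60 + 47.1/3600 = 71.913083
  N → positive
  Longitude: 49 + 5/60 + 37/3600 = 49.093611
  W → negative
Point 2:
  Latitude: 85° + 30/60 + 19/3600 = 85 + 0.500000 + 0.005278 = 85.505278
  N → positive
  Lon: 90 + 34/60 + 33.5/3600 = 90.575972
  E → positive
Point 3:
  φ: 88 + 53.2185/60 = 88.886975
  N ⇒ keep positive
  Lon: 11.557′ = 0.192617°; total 151.192617
  hemisphere W, so the sign is −
Point 4:
  φ: split at 2 digits → 13° and 14.8024′; 13 + 14.8024/60 = 13.246707
  S → negative
  Lon: split at 3 digits → 149° and 57.6455′; 149 + 57.6455/60 = 149.960758
  E → positive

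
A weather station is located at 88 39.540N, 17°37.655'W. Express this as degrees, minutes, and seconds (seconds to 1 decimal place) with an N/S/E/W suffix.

Latitude: 39.54000′ → 39′ and 0.54000 × 60 = 32.400″
λ: fractional minutes 0.65500 × 60 = 39.300″

88°39′32.4″ N, 17°37′39.3″ W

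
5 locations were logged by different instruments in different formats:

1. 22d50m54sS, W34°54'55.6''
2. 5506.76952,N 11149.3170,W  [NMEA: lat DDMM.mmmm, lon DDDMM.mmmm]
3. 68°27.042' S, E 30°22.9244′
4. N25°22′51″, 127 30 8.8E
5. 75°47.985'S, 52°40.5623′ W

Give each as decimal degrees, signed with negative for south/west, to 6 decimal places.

1. -22.848333, -34.915444
2. 55.112825, -111.821950
3. -68.450700, 30.382073
4. 25.380833, 127.502444
5. -75.799750, -52.676038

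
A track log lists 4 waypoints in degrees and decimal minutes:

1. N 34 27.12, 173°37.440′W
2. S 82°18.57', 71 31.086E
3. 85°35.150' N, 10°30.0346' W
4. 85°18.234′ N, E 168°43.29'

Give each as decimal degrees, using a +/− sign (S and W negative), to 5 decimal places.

Point 1:
  Latitude: 27.12′ = 0.452000°; total 34.452000
  N ⇒ keep positive
  Longitude: 37.44′ = 0.624000°; total 173.624000
  hemisphere W, so the sign is −
Point 2:
  Lat: 82 + 18.57/60 = 82.309500
  S ⇒ negate
  λ: 31.086′ = 0.518100°; total 71.518100
  E ⇒ keep positive
Point 3:
  Lat: 85 + 35.15/60 = 85.585833
  N ⇒ keep positive
  Lon: 10 + 30.0346/60 = 10.500577
  W → negative
Point 4:
  Latitude: 18.234′ = 0.303900°; total 85.303900
  N → positive
  Longitude: 168 + 43.29/60 = 168.721500
  E → positive

1. 34.45200, -173.62400
2. -82.30950, 71.51810
3. 85.58583, -10.50058
4. 85.30390, 168.72150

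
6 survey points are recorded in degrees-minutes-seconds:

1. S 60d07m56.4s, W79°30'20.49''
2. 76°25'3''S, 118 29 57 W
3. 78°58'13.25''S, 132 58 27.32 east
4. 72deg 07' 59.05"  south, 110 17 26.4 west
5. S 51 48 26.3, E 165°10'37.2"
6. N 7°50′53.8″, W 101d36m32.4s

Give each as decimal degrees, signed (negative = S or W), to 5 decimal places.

Point 1:
  Latitude: 60° + 7/60 + 56.4/3600 = 60 + 0.116667 + 0.015667 = 60.132333
  hemisphere S, so the sign is −
  Longitude: 30′ + 20.49″ = 30.34150′; 79 + 30.34150/60 = 79.505692
  W ⇒ negate
Point 2:
  Latitude: 76 + 25/60 + 3/3600 = 76.417500
  S ⇒ negate
  Longitude: 118 + 29/60 + 57/3600 = 118.499167
  hemisphere W, so the sign is −
Point 3:
  Latitude: 78 + 58/60 + 13.25/3600 = 78.970347
  hemisphere S, so the sign is −
  Lon: 132° + 58/60 + 27.32/3600 = 132 + 0.966667 + 0.007589 = 132.974256
  E ⇒ keep positive
Point 4:
  Latitude: 72 + 7/60 + 59.05/3600 = 72.133069
  S ⇒ negate
  λ: 110 + 17/60 + 26.4/3600 = 110.290667
  W → negative
Point 5:
  Lat: 51 + 48/60 + 26.3/3600 = 51.807306
  hemisphere S, so the sign is −
  Longitude: 165 + 10/60 + 37.2/3600 = 165.177000
  E → positive
Point 6:
  Latitude: 50′ + 53.8″ = 50.89667′; 7 + 50.89667/60 = 7.848278
  N ⇒ keep positive
  Lon: 101 + 36/60 + 32.4/3600 = 101.609000
  W ⇒ negate

1. -60.13233, -79.50569
2. -76.41750, -118.49917
3. -78.97035, 132.97426
4. -72.13307, -110.29067
5. -51.80731, 165.17700
6. 7.84828, -101.60900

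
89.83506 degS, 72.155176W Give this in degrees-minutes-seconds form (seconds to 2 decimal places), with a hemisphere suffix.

Latitude: 0.835060 × 60 = 50.10360′ → 50′, remainder × 60 = 6.2160″
Lon: whole degrees 72; 9.31056′ → 9′ and 18.6336″

89°50′6.22″ S, 72°09′18.63″ W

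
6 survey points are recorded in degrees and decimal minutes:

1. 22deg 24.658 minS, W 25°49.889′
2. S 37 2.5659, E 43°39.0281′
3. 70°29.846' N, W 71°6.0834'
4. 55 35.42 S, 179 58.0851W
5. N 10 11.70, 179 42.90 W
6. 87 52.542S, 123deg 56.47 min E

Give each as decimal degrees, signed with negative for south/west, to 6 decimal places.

Point 1:
  Latitude: 22 + 24.658/60 = 22.4109667
  hemisphere S, so the sign is −
  Lon: 25 + 49.889/60 = 25.8314833
  W ⇒ negate
Point 2:
  Lat: 2.5659′ = 0.042765°; total 37.0427650
  S ⇒ negate
  Lon: 39.0281′ = 0.650468°; total 43.6504683
  E ⇒ keep positive
Point 3:
  φ: 70 + 29.846/60 = 70.4974333
  N ⇒ keep positive
  Lon: 71 + 6.0834/60 = 71.1013900
  W → negative
Point 4:
  Lat: 55 + 35.42/60 = 55.5903333
  S ⇒ negate
  Longitude: 58.0851′ = 0.968085°; total 179.9680850
  hemisphere W, so the sign is −
Point 5:
  φ: 10 + 11.7/60 = 10.1950000
  N ⇒ keep positive
  Longitude: 42.9′ = 0.715000°; total 179.7150000
  W → negative
Point 6:
  Lat: 52.542′ = 0.875700°; total 87.8757000
  S → negative
  Lon: 123 + 56.47/60 = 123.9411667
  E → positive

1. -22.410967, -25.831483
2. -37.042765, 43.650468
3. 70.497433, -71.101390
4. -55.590333, -179.968085
5. 10.195000, -179.715000
6. -87.875700, 123.941167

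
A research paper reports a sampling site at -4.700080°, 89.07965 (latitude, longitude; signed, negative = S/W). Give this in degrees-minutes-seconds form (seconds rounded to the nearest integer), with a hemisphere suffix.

4°42′0″ S, 89°04′47″ E

Latitude is negative → S; |value| = 4.700080
φ: 0.700080 × 60 = 42.00480′ → 42′, remainder × 60 = 0.29″
Longitude: 0.079650 × 60 = 4.77900′ → 4′, remainder × 60 = 46.74″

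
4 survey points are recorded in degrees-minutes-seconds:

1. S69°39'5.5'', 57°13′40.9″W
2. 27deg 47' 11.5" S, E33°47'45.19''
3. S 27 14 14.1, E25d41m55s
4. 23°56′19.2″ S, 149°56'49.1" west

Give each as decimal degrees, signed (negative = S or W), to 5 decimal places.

Point 1:
  Latitude: 69 + 39/60 + 5.5/3600 = 69.651528
  S ⇒ negate
  λ: 13′ + 40.9″ = 13.68167′; 57 + 13.68167/60 = 57.228028
  W → negative
Point 2:
  φ: 47′ + 11.5″ = 47.19167′; 27 + 47.19167/60 = 27.786528
  hemisphere S, so the sign is −
  λ: 33 + 47/60 + 45.19/3600 = 33.795886
  E → positive
Point 3:
  φ: 14′ + 14.1″ = 14.23500′; 27 + 14.23500/60 = 27.237250
  hemisphere S, so the sign is −
  λ: 25° + 41/60 + 55/3600 = 25 + 0.683333 + 0.015278 = 25.698611
  E ⇒ keep positive
Point 4:
  Latitude: 56′ + 19.2″ = 56.32000′; 23 + 56.32000/60 = 23.938667
  S → negative
  Longitude: 149 + 56/60 + 49.1/3600 = 149.946972
  W → negative

1. -69.65153, -57.22803
2. -27.78653, 33.79589
3. -27.23725, 25.69861
4. -23.93867, -149.94697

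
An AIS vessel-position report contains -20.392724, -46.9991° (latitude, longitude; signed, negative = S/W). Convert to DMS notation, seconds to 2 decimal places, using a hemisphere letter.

20°23′33.81″ S, 46°59′56.76″ W

Latitude is negative → S; |value| = 20.392724
Latitude: 0.392724° → 23.56344′; 0.56344 × 60 = 33.8064″
Longitude is negative → W; |value| = 46.999100
λ: 0.999100 × 60 = 59.94600′ → 59′, remainder × 60 = 56.7600″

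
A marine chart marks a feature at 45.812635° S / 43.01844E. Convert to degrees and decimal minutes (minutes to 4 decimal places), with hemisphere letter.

45° 48.7581′ S, 43° 1.1064′ E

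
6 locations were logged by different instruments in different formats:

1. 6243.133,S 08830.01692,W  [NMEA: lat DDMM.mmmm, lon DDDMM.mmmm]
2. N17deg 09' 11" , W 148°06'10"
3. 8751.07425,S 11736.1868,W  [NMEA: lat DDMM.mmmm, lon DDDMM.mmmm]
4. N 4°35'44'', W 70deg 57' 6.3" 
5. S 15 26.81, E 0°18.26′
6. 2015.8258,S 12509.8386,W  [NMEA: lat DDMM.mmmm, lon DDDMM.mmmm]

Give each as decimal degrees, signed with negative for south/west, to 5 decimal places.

1. -62.71888, -88.50028
2. 17.15306, -148.10278
3. -87.85124, -117.60311
4. 4.59556, -70.95175
5. -15.44683, 0.30433
6. -20.26376, -125.16398

Point 1:
  Lat: degrees = first 2 digits = 62, minutes = 43.133; 62 + 43.133/60 = 62.718883
  hemisphere S, so the sign is −
  Lon: split at 3 digits → 088° and 30.01692′; 88 + 30.01692/60 = 88.500282
  W ⇒ negate
Point 2:
  Latitude: 17° + 9/60 + 11/3600 = 17 + 0.150000 + 0.003056 = 17.153056
  N → positive
  Lon: 6′ + 10″ = 6.16667′; 148 + 6.16667/60 = 148.102778
  hemisphere W, so the sign is −
Point 3:
  Latitude: split at 2 digits → 87° and 51.07425′; 87 + 51.07425/60 = 87.851238
  S → negative
  Lon: degrees = first 3 digits = 117, minutes = 36.1868; 117 + 36.1868/60 = 117.603113
  W ⇒ negate
Point 4:
  Lat: 35′ + 44″ = 35.73333′; 4 + 35.73333/60 = 4.595556
  N ⇒ keep positive
  Lon: 70° + 57/60 + 6.3/3600 = 70 + 0.950000 + 0.001750 = 70.951750
  W ⇒ negate
Point 5:
  Latitude: 15 + 26.81/60 = 15.446833
  S ⇒ negate
  Lon: 0 + 18.26/60 = 0.304333
  E ⇒ keep positive
Point 6:
  Lat: split at 2 digits → 20° and 15.8258′; 20 + 15.8258/60 = 20.263763
  S ⇒ negate
  Lon: split at 3 digits → 125° and 9.8386′; 125 + 9.8386/60 = 125.163977
  hemisphere W, so the sign is −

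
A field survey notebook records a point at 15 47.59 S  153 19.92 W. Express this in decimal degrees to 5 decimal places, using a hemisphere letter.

φ: 47.59′ = 0.793167°; total 15.793167
Longitude: 19.92′ = 0.332000°; total 153.332000

15.79317° S, 153.33200° W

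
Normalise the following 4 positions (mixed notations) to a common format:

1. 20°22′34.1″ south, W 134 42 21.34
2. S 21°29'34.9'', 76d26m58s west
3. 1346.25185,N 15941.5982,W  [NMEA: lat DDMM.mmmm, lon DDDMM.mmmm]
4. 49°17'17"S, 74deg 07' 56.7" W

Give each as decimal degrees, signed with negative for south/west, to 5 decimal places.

Point 1:
  Latitude: 22′ + 34.1″ = 22.56833′; 20 + 22.56833/60 = 20.376139
  S → negative
  λ: 134 + 42/60 + 21.34/3600 = 134.705928
  W ⇒ negate
Point 2:
  Lat: 29′ + 34.9″ = 29.58167′; 21 + 29.58167/60 = 21.493028
  S ⇒ negate
  Longitude: 26′ + 58″ = 26.96667′; 76 + 26.96667/60 = 76.449444
  W → negative
Point 3:
  Latitude: degrees = first 2 digits = 13, minutes = 46.25185; 13 + 46.25185/60 = 13.770864
  N → positive
  Lon: degrees = first 3 digits = 159, minutes = 41.5982; 159 + 41.5982/60 = 159.693303
  hemisphere W, so the sign is −
Point 4:
  Lat: 49 + 17/60 + 17/3600 = 49.288056
  hemisphere S, so the sign is −
  Longitude: 74 + 7/60 + 56.7/3600 = 74.132417
  hemisphere W, so the sign is −

1. -20.37614, -134.70593
2. -21.49303, -76.44944
3. 13.77086, -159.69330
4. -49.28806, -74.13242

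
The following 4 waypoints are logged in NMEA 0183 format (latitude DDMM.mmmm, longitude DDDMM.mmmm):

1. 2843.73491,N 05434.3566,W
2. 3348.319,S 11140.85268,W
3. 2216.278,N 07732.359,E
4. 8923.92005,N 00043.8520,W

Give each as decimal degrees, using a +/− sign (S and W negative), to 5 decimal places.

1. 28.72892, -54.57261
2. -33.80532, -111.68088
3. 22.27130, 77.53932
4. 89.39867, -0.73087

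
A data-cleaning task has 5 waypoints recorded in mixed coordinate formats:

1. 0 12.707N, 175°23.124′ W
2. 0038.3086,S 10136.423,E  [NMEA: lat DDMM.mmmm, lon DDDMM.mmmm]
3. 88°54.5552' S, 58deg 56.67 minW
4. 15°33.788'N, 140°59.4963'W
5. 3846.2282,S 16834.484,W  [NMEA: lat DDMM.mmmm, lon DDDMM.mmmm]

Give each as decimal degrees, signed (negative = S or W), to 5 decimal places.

1. 0.21178, -175.38540
2. -0.63848, 101.60705
3. -88.90925, -58.94450
4. 15.56313, -140.99161
5. -38.77047, -168.57473

Point 1:
  φ: 12.707′ = 0.211783°; total 0.211783
  N ⇒ keep positive
  λ: 175 + 23.124/60 = 175.385400
  hemisphere W, so the sign is −
Point 2:
  Lat: split at 2 digits → 00° and 38.3086′; 0 + 38.3086/60 = 0.638477
  hemisphere S, so the sign is −
  Lon: split at 3 digits → 101° and 36.423′; 101 + 36.423/60 = 101.607050
  E → positive
Point 3:
  Latitude: 54.5552′ = 0.909253°; total 88.909253
  hemisphere S, so the sign is −
  λ: 58 + 56.67/60 = 58.944500
  W → negative
Point 4:
  φ: 33.788′ = 0.563133°; total 15.563133
  N → positive
  Longitude: 59.4963′ = 0.991605°; total 140.991605
  W → negative
Point 5:
  φ: degrees = first 2 digits = 38, minutes = 46.2282; 38 + 46.2282/60 = 38.770470
  S ⇒ negate
  λ: split at 3 digits → 168° and 34.484′; 168 + 34.484/60 = 168.574733
  hemisphere W, so the sign is −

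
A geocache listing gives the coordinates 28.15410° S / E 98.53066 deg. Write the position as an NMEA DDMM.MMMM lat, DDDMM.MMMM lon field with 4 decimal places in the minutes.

2809.2460,S / 09831.8396,E

φ: fractional part 0.154100 → 9.246000 minutes
Longitude: minutes = (98.530660 − 98) × 60 = 31.839600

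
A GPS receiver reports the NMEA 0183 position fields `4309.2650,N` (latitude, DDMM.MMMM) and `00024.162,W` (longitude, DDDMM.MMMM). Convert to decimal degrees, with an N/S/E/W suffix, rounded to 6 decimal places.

43.154417° N, 0.402700° W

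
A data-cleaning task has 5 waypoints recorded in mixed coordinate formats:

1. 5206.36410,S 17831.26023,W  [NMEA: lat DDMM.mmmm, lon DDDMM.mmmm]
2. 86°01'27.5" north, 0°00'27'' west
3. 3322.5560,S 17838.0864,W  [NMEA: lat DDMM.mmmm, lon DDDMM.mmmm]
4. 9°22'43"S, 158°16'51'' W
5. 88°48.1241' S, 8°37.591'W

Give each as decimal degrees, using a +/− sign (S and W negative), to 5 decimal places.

Point 1:
  Lat: split at 2 digits → 52° and 6.3641′; 52 + 6.3641/60 = 52.106068
  S ⇒ negate
  Lon: split at 3 digits → 178° and 31.26023′; 178 + 31.26023/60 = 178.521004
  W ⇒ negate
Point 2:
  Lat: 86 + 1/60 + 27.5/3600 = 86.024306
  N ⇒ keep positive
  λ: 0′ + 27″ = 0.45000′; 0 + 0.45000/60 = 0.007500
  hemisphere W, so the sign is −
Point 3:
  Latitude: degrees = first 2 digits = 33, minutes = 22.556; 33 + 22.556/60 = 33.375933
  S ⇒ negate
  λ: degrees = first 3 digits = 178, minutes = 38.0864; 178 + 38.0864/60 = 178.634773
  W → negative
Point 4:
  Latitude: 9 + 22/60 + 43/3600 = 9.378611
  hemisphere S, so the sign is −
  λ: 16′ + 51″ = 16.85000′; 158 + 16.85000/60 = 158.280833
  W ⇒ negate
Point 5:
  Latitude: 48.1241′ = 0.802068°; total 88.802068
  S ⇒ negate
  λ: 37.591′ = 0.626517°; total 8.626517
  W ⇒ negate

1. -52.10607, -178.52100
2. 86.02431, -0.00750
3. -33.37593, -178.63477
4. -9.37861, -158.28083
5. -88.80207, -8.62652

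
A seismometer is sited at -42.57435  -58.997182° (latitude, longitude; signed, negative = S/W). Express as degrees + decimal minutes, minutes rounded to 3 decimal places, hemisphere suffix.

42° 34.461′ S, 58° 59.831′ W

Latitude is negative → S; |value| = 42.574350
Lat: minutes = (42.574350 − 42) × 60 = 34.46100
Longitude is negative → W; |value| = 58.997182
λ: minutes = (58.997182 − 58) × 60 = 59.83092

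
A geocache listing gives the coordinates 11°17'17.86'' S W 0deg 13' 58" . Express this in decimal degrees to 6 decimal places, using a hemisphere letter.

11.288294° S, 0.232778° W

Latitude: 17′ + 17.86″ = 17.29767′; 11 + 17.29767/60 = 11.2882944
Longitude: 0° + 13/60 + 58/3600 = 0 + 0.216667 + 0.016111 = 0.2327778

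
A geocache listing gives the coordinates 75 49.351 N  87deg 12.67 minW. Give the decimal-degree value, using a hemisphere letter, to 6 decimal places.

φ: 49.351′ = 0.822517°; total 75.8225167
Lon: 87 + 12.67/60 = 87.2111667

75.822517° N, 87.211167° W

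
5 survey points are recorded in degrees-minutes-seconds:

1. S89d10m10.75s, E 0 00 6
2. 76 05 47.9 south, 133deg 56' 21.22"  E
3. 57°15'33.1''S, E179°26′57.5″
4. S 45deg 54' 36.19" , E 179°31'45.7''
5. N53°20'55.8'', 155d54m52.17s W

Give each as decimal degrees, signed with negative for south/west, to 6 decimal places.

1. -89.169653, 0.001667
2. -76.096639, 133.939228
3. -57.259194, 179.449306
4. -45.910053, 179.529361
5. 53.348833, -155.914492

Point 1:
  Lat: 10′ + 10.75″ = 10.17917′; 89 + 10.17917/60 = 89.1696528
  hemisphere S, so the sign is −
  Longitude: 0 + 0/60 + 6/3600 = 0.0016667
  E ⇒ keep positive
Point 2:
  Lat: 76 + 5/60 + 47.9/3600 = 76.0966389
  S → negative
  Longitude: 56′ + 21.22″ = 56.35367′; 133 + 56.35367/60 = 133.9392278
  E ⇒ keep positive
Point 3:
  φ: 57° + 15/60 + 33.1/3600 = 57 + 0.250000 + 0.009194 = 57.2591944
  S → negative
  λ: 26′ + 57.5″ = 26.95833′; 179 + 26.95833/60 = 179.4493056
  E ⇒ keep positive
Point 4:
  Latitude: 45 + 54/60 + 36.19/3600 = 45.9100528
  S → negative
  Longitude: 31′ + 45.7″ = 31.76167′; 179 + 31.76167/60 = 179.5293611
  E → positive
Point 5:
  Latitude: 53 + 20/60 + 55.8/3600 = 53.3488333
  N → positive
  Lon: 155 + 54/60 + 52.17/3600 = 155.9144917
  W ⇒ negate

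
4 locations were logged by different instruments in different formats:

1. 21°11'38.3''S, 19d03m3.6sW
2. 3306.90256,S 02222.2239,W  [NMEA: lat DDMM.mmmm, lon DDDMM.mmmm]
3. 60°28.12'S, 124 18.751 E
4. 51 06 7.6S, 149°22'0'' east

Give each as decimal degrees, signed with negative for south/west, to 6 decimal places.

1. -21.193972, -19.051000
2. -33.115043, -22.370398
3. -60.468667, 124.312517
4. -51.102111, 149.366667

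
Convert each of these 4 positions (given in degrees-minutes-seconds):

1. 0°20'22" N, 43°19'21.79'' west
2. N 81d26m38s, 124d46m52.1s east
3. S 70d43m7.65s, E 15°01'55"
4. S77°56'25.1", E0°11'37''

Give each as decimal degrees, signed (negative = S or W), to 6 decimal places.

1. 0.339444, -43.322719
2. 81.443889, 124.781139
3. -70.718792, 15.031944
4. -77.940306, 0.193611

Point 1:
  φ: 20′ + 22″ = 20.36667′; 0 + 20.36667/60 = 0.3394444
  N ⇒ keep positive
  Longitude: 43° + 19/60 + 21.79/3600 = 43 + 0.316667 + 0.006053 = 43.3227194
  W → negative
Point 2:
  φ: 26′ + 38″ = 26.63333′; 81 + 26.63333/60 = 81.4438889
  N ⇒ keep positive
  Lon: 124 + 46/60 + 52.1/3600 = 124.7811389
  E → positive
Point 3:
  φ: 70 + 43/60 + 7.65/3600 = 70.7187917
  hemisphere S, so the sign is −
  Longitude: 1′ + 55″ = 1.91667′; 15 + 1.91667/60 = 15.0319444
  E → positive
Point 4:
  φ: 77° + 56/60 + 25.1/3600 = 77 + 0.933333 + 0.006972 = 77.9403056
  hemisphere S, so the sign is −
  Longitude: 0 + 11/60 + 37/3600 = 0.1936111
  E ⇒ keep positive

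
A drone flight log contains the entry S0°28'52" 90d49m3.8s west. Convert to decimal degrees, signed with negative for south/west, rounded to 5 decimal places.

-0.48111, -90.81772

φ: 0° + 28/60 + 52/3600 = 0 + 0.466667 + 0.014444 = 0.481111
hemisphere S, so the sign is −
Longitude: 49′ + 3.8″ = 49.06333′; 90 + 49.06333/60 = 90.817722
W → negative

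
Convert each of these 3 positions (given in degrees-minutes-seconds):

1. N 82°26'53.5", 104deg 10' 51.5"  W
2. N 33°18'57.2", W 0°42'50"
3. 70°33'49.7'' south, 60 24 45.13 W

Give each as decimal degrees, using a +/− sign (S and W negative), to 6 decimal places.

1. 82.448194, -104.180972
2. 33.315889, -0.713889
3. -70.563806, -60.412536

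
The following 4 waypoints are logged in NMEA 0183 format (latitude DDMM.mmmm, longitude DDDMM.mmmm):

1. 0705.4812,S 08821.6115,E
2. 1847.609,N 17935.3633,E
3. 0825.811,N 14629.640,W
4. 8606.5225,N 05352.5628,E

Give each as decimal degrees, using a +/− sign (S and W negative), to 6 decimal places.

1. -7.091353, 88.360192
2. 18.793483, 179.589388
3. 8.430183, -146.494000
4. 86.108708, 53.876047

Point 1:
  Latitude: degrees = first 2 digits = 7, minutes = 5.4812; 7 + 5.4812/60 = 7.0913533
  S ⇒ negate
  Lon: degrees = first 3 digits = 88, minutes = 21.6115; 88 + 21.6115/60 = 88.3601917
  E ⇒ keep positive
Point 2:
  φ: split at 2 digits → 18° and 47.609′; 18 + 47.609/60 = 18.7934833
  N ⇒ keep positive
  Longitude: degrees = first 3 digits = 179, minutes = 35.3633; 179 + 35.3633/60 = 179.5893883
  E → positive
Point 3:
  Lat: split at 2 digits → 08° and 25.811′; 8 + 25.811/60 = 8.4301833
  N ⇒ keep positive
  Lon: split at 3 digits → 146° and 29.64′; 146 + 29.64/60 = 146.4940000
  W → negative
Point 4:
  Latitude: split at 2 digits → 86° and 6.5225′; 86 + 6.5225/60 = 86.1087083
  N ⇒ keep positive
  λ: split at 3 digits → 053° and 52.5628′; 53 + 52.5628/60 = 53.8760467
  E → positive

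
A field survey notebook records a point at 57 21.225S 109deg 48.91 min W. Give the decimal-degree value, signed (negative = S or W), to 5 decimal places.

-57.35375, -109.81517

Lat: 21.225′ = 0.353750°; total 57.353750
hemisphere S, so the sign is −
Longitude: 109 + 48.91/60 = 109.815167
hemisphere W, so the sign is −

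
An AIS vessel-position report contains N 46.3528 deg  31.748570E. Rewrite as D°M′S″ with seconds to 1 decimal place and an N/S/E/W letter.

46°21′10.1″ N, 31°44′54.9″ E

φ: 0.352800 × 60 = 21.16800′ → 21′, remainder × 60 = 10.080″
λ: 0.748570° → 44.91420′; 0.91420 × 60 = 54.852″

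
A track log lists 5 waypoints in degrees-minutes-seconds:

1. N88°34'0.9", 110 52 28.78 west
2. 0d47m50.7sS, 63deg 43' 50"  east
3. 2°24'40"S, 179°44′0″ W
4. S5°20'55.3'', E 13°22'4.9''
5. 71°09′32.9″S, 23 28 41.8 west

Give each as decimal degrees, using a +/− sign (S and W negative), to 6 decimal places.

1. 88.566917, -110.874661
2. -0.797417, 63.730556
3. -2.411111, -179.733333
4. -5.348694, 13.368028
5. -71.159139, -23.478278

Point 1:
  Latitude: 34′ + 0.9″ = 34.01500′; 88 + 34.01500/60 = 88.5669167
  N ⇒ keep positive
  Longitude: 52′ + 28.78″ = 52.47967′; 110 + 52.47967/60 = 110.8746611
  W → negative
Point 2:
  Lat: 47′ + 50.7″ = 47.84500′; 0 + 47.84500/60 = 0.7974167
  S ⇒ negate
  λ: 63° + 43/60 + 50/3600 = 63 + 0.716667 + 0.013889 = 63.7305556
  E ⇒ keep positive
Point 3:
  Latitude: 24′ + 40″ = 24.66667′; 2 + 24.66667/60 = 2.4111111
  S → negative
  λ: 179° + 44/60 + 0/3600 = 179 + 0.733333 + 0.000000 = 179.7333333
  W → negative
Point 4:
  φ: 20′ + 55.3″ = 20.92167′; 5 + 20.92167/60 = 5.3486944
  S → negative
  λ: 13° + 22/60 + 4.9/3600 = 13 + 0.366667 + 0.001361 = 13.3680278
  E ⇒ keep positive
Point 5:
  Lat: 71° + 9/60 + 32.9/3600 = 71 + 0.150000 + 0.009139 = 71.1591389
  S → negative
  λ: 23 + 28/60 + 41.8/3600 = 23.4782778
  W ⇒ negate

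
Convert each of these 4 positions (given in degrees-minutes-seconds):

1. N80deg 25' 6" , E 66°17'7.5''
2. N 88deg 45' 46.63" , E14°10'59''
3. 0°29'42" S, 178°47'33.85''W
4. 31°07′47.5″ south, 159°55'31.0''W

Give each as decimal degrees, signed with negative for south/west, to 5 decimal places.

1. 80.41833, 66.28542
2. 88.76295, 14.18306
3. -0.49500, -178.79274
4. -31.12986, -159.92528

Point 1:
  Latitude: 80 + 25/60 + 6/3600 = 80.418333
  N ⇒ keep positive
  Longitude: 66° + 17/60 + 7.5/3600 = 66 + 0.283333 + 0.002083 = 66.285417
  E → positive
Point 2:
  Lat: 45′ + 46.63″ = 45.77717′; 88 + 45.77717/60 = 88.762953
  N ⇒ keep positive
  λ: 14° + 10/60 + 59/3600 = 14 + 0.166667 + 0.016389 = 14.183056
  E → positive
Point 3:
  Lat: 0° + 29/60 + 42/3600 = 0 + 0.483333 + 0.011667 = 0.495000
  hemisphere S, so the sign is −
  Lon: 178° + 47/60 + 33.85/3600 = 178 + 0.783333 + 0.009403 = 178.792736
  W → negative
Point 4:
  Lat: 31 + 7/60 + 47.5/3600 = 31.129861
  S ⇒ negate
  Longitude: 159 + 55/60 + 31/3600 = 159.925278
  W ⇒ negate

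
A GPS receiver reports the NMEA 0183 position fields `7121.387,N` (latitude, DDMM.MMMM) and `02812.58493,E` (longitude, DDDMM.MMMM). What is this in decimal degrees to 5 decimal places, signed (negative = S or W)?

71.35645, 28.20975

Lat: degrees = first 2 digits = 71, minutes = 21.387; 71 + 21.387/60 = 71.356450
N ⇒ keep positive
λ: split at 3 digits → 028° and 12.58493′; 28 + 12.58493/60 = 28.209749
E ⇒ keep positive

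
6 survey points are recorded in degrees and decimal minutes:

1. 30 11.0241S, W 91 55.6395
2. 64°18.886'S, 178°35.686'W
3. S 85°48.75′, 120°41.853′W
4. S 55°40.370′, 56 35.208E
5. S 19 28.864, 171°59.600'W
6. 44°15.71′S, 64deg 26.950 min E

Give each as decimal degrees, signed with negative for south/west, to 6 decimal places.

Point 1:
  Latitude: 30 + 11.0241/60 = 30.1837350
  hemisphere S, so the sign is −
  Longitude: 91 + 55.6395/60 = 91.9273250
  W → negative
Point 2:
  Latitude: 64 + 18.886/60 = 64.3147667
  S → negative
  λ: 178 + 35.686/60 = 178.5947667
  hemisphere W, so the sign is −
Point 3:
  φ: 85 + 48.75/60 = 85.8125000
  hemisphere S, so the sign is −
  Lon: 41.853′ = 0.697550°; total 120.6975500
  W ⇒ negate
Point 4:
  Latitude: 40.37′ = 0.672833°; total 55.6728333
  S ⇒ negate
  λ: 56 + 35.208/60 = 56.5868000
  E ⇒ keep positive
Point 5:
  φ: 28.864′ = 0.481067°; total 19.4810667
  S ⇒ negate
  Longitude: 59.6′ = 0.993333°; total 171.9933333
  hemisphere W, so the sign is −
Point 6:
  Latitude: 44 + 15.71/60 = 44.2618333
  S → negative
  Lon: 64 + 26.95/60 = 64.4491667
  E ⇒ keep positive

1. -30.183735, -91.927325
2. -64.314767, -178.594767
3. -85.812500, -120.697550
4. -55.672833, 56.586800
5. -19.481067, -171.993333
6. -44.261833, 64.449167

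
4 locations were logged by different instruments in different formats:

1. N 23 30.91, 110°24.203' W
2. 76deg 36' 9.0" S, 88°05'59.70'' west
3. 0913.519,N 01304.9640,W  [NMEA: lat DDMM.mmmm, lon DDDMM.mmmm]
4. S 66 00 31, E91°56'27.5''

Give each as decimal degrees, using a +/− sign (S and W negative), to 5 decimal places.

1. 23.51517, -110.40338
2. -76.60250, -88.09992
3. 9.22532, -13.08273
4. -66.00861, 91.94097

Point 1:
  Latitude: 30.91′ = 0.515167°; total 23.515167
  N ⇒ keep positive
  Longitude: 110 + 24.203/60 = 110.403383
  W ⇒ negate
Point 2:
  Lat: 36′ + 9″ = 36.15000′; 76 + 36.15000/60 = 76.602500
  hemisphere S, so the sign is −
  λ: 88 + 5/60 + 59.7/3600 = 88.099917
  W ⇒ negate
Point 3:
  Lat: degrees = first 2 digits = 9, minutes = 13.519; 9 + 13.519/60 = 9.225317
  N → positive
  λ: degrees = first 3 digits = 13, minutes = 4.964; 13 + 4.964/60 = 13.082733
  W ⇒ negate
Point 4:
  φ: 0′ + 31″ = 0.51667′; 66 + 0.51667/60 = 66.008611
  S → negative
  Lon: 91° + 56/60 + 27.5/3600 = 91 + 0.933333 + 0.007639 = 91.940972
  E → positive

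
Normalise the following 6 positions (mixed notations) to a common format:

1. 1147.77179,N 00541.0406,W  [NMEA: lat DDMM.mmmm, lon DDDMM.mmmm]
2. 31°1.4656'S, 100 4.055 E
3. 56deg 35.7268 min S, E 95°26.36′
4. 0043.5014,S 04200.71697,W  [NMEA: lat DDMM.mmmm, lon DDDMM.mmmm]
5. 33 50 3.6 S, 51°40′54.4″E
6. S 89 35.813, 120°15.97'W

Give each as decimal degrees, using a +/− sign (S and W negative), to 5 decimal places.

Point 1:
  Latitude: split at 2 digits → 11° and 47.77179′; 11 + 47.77179/60 = 11.796197
  N ⇒ keep positive
  λ: split at 3 digits → 005° and 41.0406′; 5 + 41.0406/60 = 5.684010
  W ⇒ negate
Point 2:
  Lat: 31 + 1.4656/60 = 31.024427
  hemisphere S, so the sign is −
  Lon: 4.055′ = 0.067583°; total 100.067583
  E → positive
Point 3:
  Latitude: 35.7268′ = 0.595447°; total 56.595447
  hemisphere S, so the sign is −
  Longitude: 26.36′ = 0.439333°; total 95.439333
  E ⇒ keep positive
Point 4:
  Latitude: split at 2 digits → 00° and 43.5014′; 0 + 43.5014/60 = 0.725023
  S ⇒ negate
  Longitude: degrees = first 3 digits = 42, minutes = 0.71697; 42 + 0.71697/60 = 42.011950
  W ⇒ negate
Point 5:
  Lat: 33 + 50/60 + 3.6/3600 = 33.834333
  S → negative
  λ: 40′ + 54.4″ = 40.90667′; 51 + 40.90667/60 = 51.681778
  E ⇒ keep positive
Point 6:
  Lat: 89 + 35.813/60 = 89.596883
  S ⇒ negate
  Lon: 120 + 15.97/60 = 120.266167
  hemisphere W, so the sign is −

1. 11.79620, -5.68401
2. -31.02443, 100.06758
3. -56.59545, 95.43933
4. -0.72502, -42.01195
5. -33.83433, 51.68178
6. -89.59688, -120.26617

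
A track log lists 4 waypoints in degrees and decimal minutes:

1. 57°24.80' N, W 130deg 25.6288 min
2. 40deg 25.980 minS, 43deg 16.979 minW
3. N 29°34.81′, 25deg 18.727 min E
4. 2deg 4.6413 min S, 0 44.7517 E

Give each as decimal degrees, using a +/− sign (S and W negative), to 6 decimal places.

1. 57.413333, -130.427147
2. -40.433000, -43.282983
3. 29.580167, 25.312117
4. -2.077355, 0.745862

Point 1:
  Lat: 57 + 24.8/60 = 57.4133333
  N ⇒ keep positive
  Longitude: 130 + 25.6288/60 = 130.4271467
  W ⇒ negate
Point 2:
  Lat: 40 + 25.98/60 = 40.4330000
  S → negative
  Longitude: 43 + 16.979/60 = 43.2829833
  W → negative
Point 3:
  φ: 34.81′ = 0.580167°; total 29.5801667
  N ⇒ keep positive
  λ: 18.727′ = 0.312117°; total 25.3121167
  E ⇒ keep positive
Point 4:
  Latitude: 4.6413′ = 0.077355°; total 2.0773550
  hemisphere S, so the sign is −
  Longitude: 44.7517′ = 0.745862°; total 0.7458617
  E ⇒ keep positive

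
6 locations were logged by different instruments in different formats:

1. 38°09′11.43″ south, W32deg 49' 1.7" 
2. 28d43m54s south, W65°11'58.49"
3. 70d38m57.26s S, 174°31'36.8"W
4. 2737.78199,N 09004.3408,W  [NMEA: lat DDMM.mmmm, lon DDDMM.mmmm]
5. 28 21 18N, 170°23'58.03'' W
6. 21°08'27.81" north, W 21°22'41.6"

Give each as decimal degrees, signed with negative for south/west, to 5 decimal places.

Point 1:
  φ: 38 + 9/60 + 11.43/3600 = 38.153175
  S → negative
  Lon: 32 + 49/60 + 1.7/3600 = 32.817139
  W ⇒ negate
Point 2:
  Latitude: 28 + 43/60 + 54/3600 = 28.731667
  S → negative
  Lon: 65° + 11/60 + 58.49/3600 = 65 + 0.183333 + 0.016247 = 65.199581
  W → negative
Point 3:
  Lat: 70 + 38/60 + 57.26/3600 = 70.649239
  S ⇒ negate
  Lon: 174° + 31/60 + 36.8/3600 = 174 + 0.516667 + 0.010222 = 174.526889
  W → negative
Point 4:
  φ: split at 2 digits → 27° and 37.78199′; 27 + 37.78199/60 = 27.629700
  N → positive
  λ: degrees = first 3 digits = 90, minutes = 4.3408; 90 + 4.3408/60 = 90.072347
  W ⇒ negate
Point 5:
  Lat: 28° + 21/60 + 18/3600 = 28 + 0.350000 + 0.005000 = 28.355000
  N ⇒ keep positive
  Lon: 23′ + 58.03″ = 23.96717′; 170 + 23.96717/60 = 170.399453
  W → negative
Point 6:
  Lat: 21° + 8/60 + 27.81/3600 = 21 + 0.133333 + 0.007725 = 21.141058
  N ⇒ keep positive
  Lon: 21 + 22/60 + 41.6/3600 = 21.378222
  W ⇒ negate

1. -38.15318, -32.81714
2. -28.73167, -65.19958
3. -70.64924, -174.52689
4. 27.62970, -90.07235
5. 28.35500, -170.39945
6. 21.14106, -21.37822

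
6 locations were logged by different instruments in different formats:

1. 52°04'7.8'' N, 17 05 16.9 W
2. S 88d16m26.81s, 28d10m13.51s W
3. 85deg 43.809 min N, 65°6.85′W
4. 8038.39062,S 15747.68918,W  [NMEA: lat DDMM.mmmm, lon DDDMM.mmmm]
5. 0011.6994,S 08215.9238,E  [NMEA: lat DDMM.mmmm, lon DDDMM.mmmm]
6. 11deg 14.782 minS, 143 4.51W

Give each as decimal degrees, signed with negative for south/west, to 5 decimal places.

Point 1:
  Latitude: 4′ + 7.8″ = 4.13000′; 52 + 4.13000/60 = 52.068833
  N → positive
  Longitude: 17° + 5/60 + 16.9/3600 = 17 + 0.083333 + 0.004694 = 17.088028
  W ⇒ negate
Point 2:
  φ: 88 + 16/60 + 26.81/3600 = 88.274114
  hemisphere S, so the sign is −
  λ: 28 + 10/60 + 13.51/3600 = 28.170419
  W → negative
Point 3:
  Lat: 43.809′ = 0.730150°; total 85.730150
  N → positive
  λ: 65 + 6.85/60 = 65.114167
  W → negative
Point 4:
  Lat: split at 2 digits → 80° and 38.39062′; 80 + 38.39062/60 = 80.639844
  hemisphere S, so the sign is −
  Longitude: degrees = first 3 digits = 157, minutes = 47.68918; 157 + 47.68918/60 = 157.794820
  W → negative
Point 5:
  Lat: degrees = first 2 digits = 0, minutes = 11.6994; 0 + 11.6994/60 = 0.194990
  S ⇒ negate
  Longitude: degrees = first 3 digits = 82, minutes = 15.9238; 82 + 15.9238/60 = 82.265397
  E → positive
Point 6:
  Latitude: 11 + 14.782/60 = 11.246367
  hemisphere S, so the sign is −
  λ: 4.51′ = 0.075167°; total 143.075167
  W ⇒ negate

1. 52.06883, -17.08803
2. -88.27411, -28.17042
3. 85.73015, -65.11417
4. -80.63984, -157.79482
5. -0.19499, 82.26540
6. -11.24637, -143.07517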